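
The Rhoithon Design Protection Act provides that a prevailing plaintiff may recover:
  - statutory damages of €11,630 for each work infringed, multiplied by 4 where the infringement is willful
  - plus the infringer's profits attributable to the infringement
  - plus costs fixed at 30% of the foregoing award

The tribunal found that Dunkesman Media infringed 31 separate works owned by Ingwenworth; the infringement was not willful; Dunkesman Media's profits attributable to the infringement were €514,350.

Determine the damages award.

Statutory damages: 31 × €11,630 = €360,530
Infringement not willful: no ×4 enhancement.
Combined award: €360,530 + €514,350 = €874,880
Costs: 30% of €874,880 = €262,464
Award plus costs: €874,880 + €262,464 = €1,137,344

€1,137,344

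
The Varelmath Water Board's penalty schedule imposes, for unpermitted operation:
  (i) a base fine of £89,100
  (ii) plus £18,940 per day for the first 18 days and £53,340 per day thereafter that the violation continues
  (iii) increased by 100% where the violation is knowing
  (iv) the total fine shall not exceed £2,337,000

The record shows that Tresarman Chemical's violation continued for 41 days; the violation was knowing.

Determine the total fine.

First 18 days: 18 × £18,940 = £340,920
Remaining days: (41 − 18) × £53,340 = £1,226,820
Per-day component: £340,920 + £1,226,820 = £1,567,740
Base plus per-day: £89,100 + £1,567,740 = £1,656,840
Enhancement: 100% of £1,656,840 = £1,656,840
Enhanced fine: £1,656,840 + £1,656,840 = £3,313,680
Cap at £2,337,000: £3,313,680 exceeds the cap → £2,337,000

£2,337,000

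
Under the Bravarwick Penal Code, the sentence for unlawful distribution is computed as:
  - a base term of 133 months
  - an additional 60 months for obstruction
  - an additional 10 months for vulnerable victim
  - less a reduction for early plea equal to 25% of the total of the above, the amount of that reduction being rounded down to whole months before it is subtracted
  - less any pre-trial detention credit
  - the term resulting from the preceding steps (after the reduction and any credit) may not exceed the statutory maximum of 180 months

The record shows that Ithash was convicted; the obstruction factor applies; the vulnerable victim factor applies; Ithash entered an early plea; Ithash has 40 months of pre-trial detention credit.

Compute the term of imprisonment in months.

Obstruction enhancement: +60 months
Vulnerable victim enhancement: +10 months
Adjusted term: 133 months + 60 months + 10 months = 203 months
Early plea reduction: 25% of 203 months = 50 months (rounded down)
After reduction: 203 − 50 = 153 months
Less pre-trial detention credit: 153 months − 40 months = 113 months
Cap at 180 months: 113 months is within the cap, no reduction.

113 months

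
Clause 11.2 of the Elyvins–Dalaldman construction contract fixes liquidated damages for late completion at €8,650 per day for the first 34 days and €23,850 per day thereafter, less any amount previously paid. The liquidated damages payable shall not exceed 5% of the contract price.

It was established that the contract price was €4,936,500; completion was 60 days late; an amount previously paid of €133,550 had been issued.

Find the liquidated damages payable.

€246,825

First 34 days: 34 × €8,650 = €294,100
Remaining days: (60 − 34) × €23,850 = €620,100
Accrued per-day damages: €294,100 + €620,100 = €914,200
Less amount previously paid: €914,200 − €133,550 = €780,650
Cap: 5% of €4,936,500 = €246,825
Cap at €246,825: €780,650 exceeds the cap → €246,825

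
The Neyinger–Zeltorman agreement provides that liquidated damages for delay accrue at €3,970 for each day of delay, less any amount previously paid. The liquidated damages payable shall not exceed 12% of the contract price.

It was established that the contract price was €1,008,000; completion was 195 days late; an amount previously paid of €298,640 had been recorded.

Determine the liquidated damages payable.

Per-day damages: 195 × €3,970 = €774,150
Less amount previously paid: €774,150 − €298,640 = €475,510
Cap: 12% of €1,008,000 = €120,960
Cap at €120,960: €475,510 exceeds the cap → €120,960

€120,960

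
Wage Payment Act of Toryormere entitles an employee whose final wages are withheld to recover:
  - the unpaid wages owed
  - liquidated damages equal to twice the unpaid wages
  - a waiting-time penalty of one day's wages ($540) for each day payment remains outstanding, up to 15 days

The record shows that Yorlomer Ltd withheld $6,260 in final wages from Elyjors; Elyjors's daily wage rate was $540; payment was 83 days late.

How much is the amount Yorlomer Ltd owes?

Doubled: 2 × $6,260 = $12,520
Penalty days: min(83, 15) = 15
Waiting-time penalty: 15 × $540 = $8,100
Total award: $6,260 + $12,520 + $8,100 = $26,880

$26,880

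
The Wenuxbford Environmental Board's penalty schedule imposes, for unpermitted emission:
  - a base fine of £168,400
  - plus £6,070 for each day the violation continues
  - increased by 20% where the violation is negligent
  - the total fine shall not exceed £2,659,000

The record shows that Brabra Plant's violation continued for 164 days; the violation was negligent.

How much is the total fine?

Per-day component: 164 × £6,070 = £995,480
Base plus per-day: £168,400 + £995,480 = £1,163,880
Enhancement: 20% of £1,163,880 = £232,776
Enhanced fine: £1,163,880 + £232,776 = £1,396,656
Cap at £2,659,000: £1,396,656 is within the cap, no reduction.

£1,396,656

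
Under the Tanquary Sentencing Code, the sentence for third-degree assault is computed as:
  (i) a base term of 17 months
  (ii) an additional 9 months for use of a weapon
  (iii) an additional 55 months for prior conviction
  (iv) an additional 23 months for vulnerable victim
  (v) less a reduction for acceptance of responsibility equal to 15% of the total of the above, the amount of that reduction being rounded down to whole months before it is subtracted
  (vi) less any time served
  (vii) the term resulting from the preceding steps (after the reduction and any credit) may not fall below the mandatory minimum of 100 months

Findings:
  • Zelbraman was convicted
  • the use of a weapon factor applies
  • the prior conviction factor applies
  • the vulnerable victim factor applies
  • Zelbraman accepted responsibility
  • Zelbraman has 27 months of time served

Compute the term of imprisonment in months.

100 months

Use of a weapon enhancement: +9 months
Prior conviction enhancement: +55 months
Vulnerable victim enhancement: +23 months
Adjusted term: 17 months + 9 months + 55 months + 23 months = 104 months
Acceptance of responsibility reduction: 15% of 104 months = 15 months (rounded down)
After reduction: 104 − 15 = 89 months
Less time served: 89 months − 27 months = 62 months
Minimum 100 months: 62 months is below the minimum → 100 months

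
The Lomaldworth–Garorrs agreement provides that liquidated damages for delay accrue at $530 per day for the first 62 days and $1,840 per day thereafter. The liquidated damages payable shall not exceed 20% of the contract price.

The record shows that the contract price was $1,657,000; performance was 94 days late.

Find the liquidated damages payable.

First 62 days: 62 × $530 = $32,860
Remaining days: (94 − 62) × $1,840 = $58,880
Accrued per-day damages: $32,860 + $58,880 = $91,740
Cap: 20% of $1,657,000 = $331,400
Cap at $331,400: $91,740 is within the cap, no reduction.

$91,740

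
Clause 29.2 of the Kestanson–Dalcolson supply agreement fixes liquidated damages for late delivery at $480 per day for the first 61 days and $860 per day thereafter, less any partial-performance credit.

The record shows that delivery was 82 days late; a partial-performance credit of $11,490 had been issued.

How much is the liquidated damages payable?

First 61 days: 61 × $480 = $29,280
Remaining days: (82 − 61) × $860 = $18,060
Accrued per-day damages: $29,280 + $18,060 = $47,340
Less partial-performance credit: $47,340 − $11,490 = $35,850

$35,850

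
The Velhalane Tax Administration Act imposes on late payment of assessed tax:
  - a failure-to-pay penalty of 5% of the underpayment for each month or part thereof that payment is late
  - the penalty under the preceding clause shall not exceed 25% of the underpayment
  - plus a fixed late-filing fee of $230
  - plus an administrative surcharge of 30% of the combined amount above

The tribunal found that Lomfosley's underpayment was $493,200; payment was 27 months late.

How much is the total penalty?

$160,589

Accrued rate: 5% × 27 = 135%, capped at 25% → 25%
Failure-to-pay penalty: 25% of $493,200 = $123,300
Penalty before surcharge: $123,300 + $230 = $123,530
Administrative surcharge: 30% of $123,530 = $37,059
Total penalty: $123,530 + $37,059 = $160,589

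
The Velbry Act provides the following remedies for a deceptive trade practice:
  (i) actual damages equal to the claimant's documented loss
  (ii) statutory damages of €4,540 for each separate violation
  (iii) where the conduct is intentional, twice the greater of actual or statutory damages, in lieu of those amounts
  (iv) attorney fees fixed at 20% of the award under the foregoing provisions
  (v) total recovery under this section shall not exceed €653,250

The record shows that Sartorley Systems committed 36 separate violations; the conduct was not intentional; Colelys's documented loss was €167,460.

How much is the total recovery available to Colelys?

Statutory damages: 36 × €4,540 = €163,440
Conduct not intentional: the in-lieu enhancement does not apply.
Actual plus statutory damages: €167,460 + €163,440 = €330,900
Attorney fees: 20% of €330,900 = €66,180
Total before cap: €330,900 + €66,180 = €397,080
Cap at €653,250: €397,080 is within the cap, no reduction.

€397,080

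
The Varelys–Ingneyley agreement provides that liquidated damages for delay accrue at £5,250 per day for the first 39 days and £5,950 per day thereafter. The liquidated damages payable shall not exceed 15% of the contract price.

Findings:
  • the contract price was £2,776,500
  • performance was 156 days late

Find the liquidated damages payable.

First 39 days: 39 × £5,250 = £204,750
Remaining days: (156 − 39) × £5,950 = £696,150
Accrued per-day damages: £204,750 + £696,150 = £900,900
Cap: 15% of £2,776,500 = £416,475
Cap at £416,475: £900,900 exceeds the cap → £416,475

Liquidated damages: £416,475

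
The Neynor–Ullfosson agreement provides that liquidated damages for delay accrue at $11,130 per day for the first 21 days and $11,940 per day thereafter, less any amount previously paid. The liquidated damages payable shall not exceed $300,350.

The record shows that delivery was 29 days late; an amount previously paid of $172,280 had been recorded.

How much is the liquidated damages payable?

First 21 days: 21 × $11,130 = $233,730
Remaining days: (29 − 21) × $11,940 = $95,520
Accrued per-day damages: $233,730 + $95,520 = $329,250
Less amount previously paid: $329,250 − $172,280 = $156,970
Cap at $300,350: $156,970 is within the cap, no reduction.

Liquidated damages: $156,970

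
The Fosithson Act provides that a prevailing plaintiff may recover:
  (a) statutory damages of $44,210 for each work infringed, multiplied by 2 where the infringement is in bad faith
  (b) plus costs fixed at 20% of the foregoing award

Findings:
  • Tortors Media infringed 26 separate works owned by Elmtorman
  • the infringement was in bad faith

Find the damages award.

$2,758,704

Statutory damages: 26 × $44,210 = $1,149,460
Doubled: 2 × $1,149,460 = $2,298,920
Costs: 20% of $2,298,920 = $459,784
Award plus costs: $2,298,920 + $459,784 = $2,758,704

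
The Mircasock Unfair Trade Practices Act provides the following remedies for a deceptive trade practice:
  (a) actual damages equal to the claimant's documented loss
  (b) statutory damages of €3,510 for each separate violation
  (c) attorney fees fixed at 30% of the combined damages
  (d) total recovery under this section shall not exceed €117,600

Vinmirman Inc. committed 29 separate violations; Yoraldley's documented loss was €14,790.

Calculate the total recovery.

Statutory damages: 29 × €3,510 = €101,790
Combined damages: €14,790 + €101,790 = €116,580
Attorney fees: 30% of €116,580 = €34,974
Total before cap: €116,580 + €34,974 = €151,554
Cap at €117,600: €151,554 exceeds the cap → €117,600

€117,600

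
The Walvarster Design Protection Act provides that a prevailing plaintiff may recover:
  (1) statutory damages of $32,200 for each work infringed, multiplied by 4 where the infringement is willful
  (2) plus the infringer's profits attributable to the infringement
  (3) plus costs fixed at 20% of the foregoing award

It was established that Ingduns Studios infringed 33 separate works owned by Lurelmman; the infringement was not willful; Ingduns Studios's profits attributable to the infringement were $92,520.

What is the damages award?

$1,386,144

Statutory damages: 33 × $32,200 = $1,062,600
Infringement not willful: no ×4 enhancement.
Combined award: $1,062,600 + $92,520 = $1,155,120
Costs: 20% of $1,155,120 = $231,024
Award plus costs: $1,155,120 + $231,024 = $1,386,144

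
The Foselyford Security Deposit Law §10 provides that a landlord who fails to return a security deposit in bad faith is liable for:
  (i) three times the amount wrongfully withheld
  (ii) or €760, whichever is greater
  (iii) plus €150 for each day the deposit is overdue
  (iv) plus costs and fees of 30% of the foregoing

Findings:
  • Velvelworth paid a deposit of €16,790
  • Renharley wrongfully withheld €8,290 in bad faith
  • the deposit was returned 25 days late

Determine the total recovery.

€37,206

Trebled: 3 × €8,290 = €24,870
Minimum €760: €24,870 meets the minimum, no increase.
Late-return penalty: 25 × €150 = €3,750
Damages plus late penalty: €24,870 + €3,750 = €28,620
Costs and fees: 30% of €28,620 = €8,586
Total recovery: €28,620 + €8,586 = €37,206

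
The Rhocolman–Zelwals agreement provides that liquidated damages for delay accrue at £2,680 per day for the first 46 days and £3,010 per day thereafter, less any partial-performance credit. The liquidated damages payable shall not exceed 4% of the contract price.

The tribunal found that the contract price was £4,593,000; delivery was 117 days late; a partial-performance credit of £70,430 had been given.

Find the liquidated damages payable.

£183,720

First 46 days: 46 × £2,680 = £123,280
Remaining days: (117 − 46) × £3,010 = £213,710
Accrued per-day damages: £123,280 + £213,710 = £336,990
Less partial-performance credit: £336,990 − £70,430 = £266,560
Cap: 4% of £4,593,000 = £183,720
Cap at £183,720: £266,560 exceeds the cap → £183,720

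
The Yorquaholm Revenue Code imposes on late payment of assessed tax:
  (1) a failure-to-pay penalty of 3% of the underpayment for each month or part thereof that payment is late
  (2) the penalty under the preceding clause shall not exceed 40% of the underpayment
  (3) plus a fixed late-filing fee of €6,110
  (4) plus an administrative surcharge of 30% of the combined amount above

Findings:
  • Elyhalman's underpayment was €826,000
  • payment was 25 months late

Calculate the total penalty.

€437,463

Accrued rate: 3% × 25 = 75%, capped at 40% → 40%
Failure-to-pay penalty: 40% of €826,000 = €330,400
Penalty before surcharge: €330,400 + €6,110 = €336,510
Administrative surcharge: 30% of €336,510 = €100,953
Total penalty: €336,510 + €100,953 = €437,463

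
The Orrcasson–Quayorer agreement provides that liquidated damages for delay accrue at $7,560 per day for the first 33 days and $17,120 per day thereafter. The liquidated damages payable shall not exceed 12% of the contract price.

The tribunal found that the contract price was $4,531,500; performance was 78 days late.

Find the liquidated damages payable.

$543,780

First 33 days: 33 × $7,560 = $249,480
Remaining days: (78 − 33) × $17,120 = $770,400
Accrued per-day damages: $249,480 + $770,400 = $1,019,880
Cap: 12% of $4,531,500 = $543,780
Cap at $543,780: $1,019,880 exceeds the cap → $543,780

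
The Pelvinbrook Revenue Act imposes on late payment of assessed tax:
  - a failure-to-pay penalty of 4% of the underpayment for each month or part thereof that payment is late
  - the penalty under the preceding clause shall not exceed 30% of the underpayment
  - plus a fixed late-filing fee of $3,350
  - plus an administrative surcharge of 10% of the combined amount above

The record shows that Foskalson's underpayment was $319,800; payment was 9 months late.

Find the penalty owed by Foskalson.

Accrued rate: 4% × 9 = 36%, capped at 30% → 30%
Failure-to-pay penalty: 30% of $319,800 = $95,940
Penalty before surcharge: $95,940 + $3,350 = $99,290
Administrative surcharge: 10% of $99,290 = $9,929
Total penalty: $99,290 + $9,929 = $109,219

$109,219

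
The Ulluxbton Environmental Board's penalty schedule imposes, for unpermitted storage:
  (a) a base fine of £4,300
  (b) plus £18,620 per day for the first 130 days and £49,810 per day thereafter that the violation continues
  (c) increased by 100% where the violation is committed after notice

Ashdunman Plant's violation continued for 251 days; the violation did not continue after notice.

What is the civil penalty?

First 130 days: 130 × £18,620 = £2,420,600
Remaining days: (251 − 130) × £49,810 = £6,027,010
Per-day component: £2,420,600 + £6,027,010 = £8,447,610
Base plus per-day: £4,300 + £8,447,610 = £8,451,910
The violation did not continue after notice: no 100% increase.

£8,451,910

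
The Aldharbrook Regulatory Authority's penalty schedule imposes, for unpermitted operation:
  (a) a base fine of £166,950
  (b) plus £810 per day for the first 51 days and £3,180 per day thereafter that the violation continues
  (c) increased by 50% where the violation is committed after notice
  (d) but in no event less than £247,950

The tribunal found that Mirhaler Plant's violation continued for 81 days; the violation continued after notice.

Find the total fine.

£455,490

First 51 days: 51 × £810 = £41,310
Remaining days: (81 − 51) × £3,180 = £95,400
Per-day component: £41,310 + £95,400 = £136,710
Base plus per-day: £166,950 + £136,710 = £303,660
Enhancement: 50% of £303,660 = £151,830
Enhanced fine: £303,660 + £151,830 = £455,490
Minimum £247,950: £455,490 meets the minimum, no increase.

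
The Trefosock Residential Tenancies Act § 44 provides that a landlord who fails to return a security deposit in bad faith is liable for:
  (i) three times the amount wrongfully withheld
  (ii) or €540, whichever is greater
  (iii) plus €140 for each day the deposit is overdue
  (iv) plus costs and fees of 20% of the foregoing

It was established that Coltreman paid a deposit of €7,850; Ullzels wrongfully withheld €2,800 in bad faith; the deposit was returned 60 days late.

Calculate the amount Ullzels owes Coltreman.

€20,160

Trebled: 3 × €2,800 = €8,400
Minimum €540: €8,400 meets the minimum, no increase.
Late-return penalty: 60 × €140 = €8,400
Damages plus late penalty: €8,400 + €8,400 = €16,800
Costs and fees: 20% of €16,800 = €3,360
Total recovery: €16,800 + €3,360 = €20,160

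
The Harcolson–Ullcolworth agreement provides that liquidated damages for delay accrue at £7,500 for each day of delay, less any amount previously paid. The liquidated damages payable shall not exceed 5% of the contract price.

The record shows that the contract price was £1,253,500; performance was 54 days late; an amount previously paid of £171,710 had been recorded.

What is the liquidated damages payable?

Per-day damages: 54 × £7,500 = £405,000
Less amount previously paid: £405,000 − £171,710 = £233,290
Cap: 5% of £1,253,500 = £62,675
Cap at £62,675: £233,290 exceeds the cap → £62,675

£62,675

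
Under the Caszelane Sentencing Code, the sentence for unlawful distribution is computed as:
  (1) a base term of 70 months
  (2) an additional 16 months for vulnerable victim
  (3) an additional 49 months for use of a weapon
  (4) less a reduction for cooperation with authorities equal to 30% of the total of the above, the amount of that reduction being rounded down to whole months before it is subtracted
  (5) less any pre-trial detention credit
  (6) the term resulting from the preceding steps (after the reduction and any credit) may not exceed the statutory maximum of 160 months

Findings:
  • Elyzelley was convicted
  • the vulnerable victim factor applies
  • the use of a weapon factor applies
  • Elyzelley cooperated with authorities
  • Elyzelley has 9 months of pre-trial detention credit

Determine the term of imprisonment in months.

Vulnerable victim enhancement: +16 months
Use of a weapon enhancement: +49 months
Adjusted term: 70 months + 16 months + 49 months = 135 months
Cooperation with authorities reduction: 30% of 135 months = 40 months (rounded down)
After reduction: 135 − 40 = 95 months
Less pre-trial detention credit: 95 months − 9 months = 86 months
Cap at 160 months: 86 months is within the cap, no reduction.

Sentence: 86 months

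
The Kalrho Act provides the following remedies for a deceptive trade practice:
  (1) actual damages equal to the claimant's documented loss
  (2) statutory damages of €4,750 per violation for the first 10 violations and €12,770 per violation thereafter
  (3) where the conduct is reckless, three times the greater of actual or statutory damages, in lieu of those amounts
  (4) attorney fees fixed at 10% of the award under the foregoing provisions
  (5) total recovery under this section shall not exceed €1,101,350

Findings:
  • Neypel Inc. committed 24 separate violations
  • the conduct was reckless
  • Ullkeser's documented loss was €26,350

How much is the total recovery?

First 10 violations: 10 × €4,750 = €47,500
Remaining violations: (24 − 10) × €12,770 = €178,780
Statutory damages: €47,500 + €178,780 = €226,280
Greater of actual damages (€26,350) or statutory damages (€226,280): €226,280
Trebled: 3 × €226,280 = €678,840
Attorney fees: 10% of €678,840 = €67,884
Total before cap: €678,840 + €67,884 = €746,724
Cap at €1,101,350: €746,724 is within the cap, no reduction.

Total recovery: €746,724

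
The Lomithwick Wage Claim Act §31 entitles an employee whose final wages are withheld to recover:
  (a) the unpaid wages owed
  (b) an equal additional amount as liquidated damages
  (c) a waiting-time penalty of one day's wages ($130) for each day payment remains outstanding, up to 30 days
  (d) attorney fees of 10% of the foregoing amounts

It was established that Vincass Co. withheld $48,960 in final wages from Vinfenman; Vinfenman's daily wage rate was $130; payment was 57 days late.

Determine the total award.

Liquidated damages (equal amount): $48,960
Penalty days: min(57, 30) = 30
Waiting-time penalty: 30 × $130 = $3,900
Subtotal: $48,960 + $48,960 + $3,900 = $101,820
Attorney fees: 10% of $101,820 = $10,182
Total award: $101,820 + $10,182 = $112,002

$112,002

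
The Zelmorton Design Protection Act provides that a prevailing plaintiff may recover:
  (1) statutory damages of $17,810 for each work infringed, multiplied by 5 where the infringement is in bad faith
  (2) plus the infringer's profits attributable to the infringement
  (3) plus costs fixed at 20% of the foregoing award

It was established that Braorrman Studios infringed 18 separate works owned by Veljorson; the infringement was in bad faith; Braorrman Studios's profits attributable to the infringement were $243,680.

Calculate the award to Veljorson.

Statutory damages: 18 × $17,810 = $320,580
Multiplied by 5: 5 × $320,580 = $1,602,900
Combined award: $1,602,900 + $243,680 = $1,846,580
Costs: 20% of $1,846,580 = $369,316
Award plus costs: $1,846,580 + $369,316 = $2,215,896

$2,215,896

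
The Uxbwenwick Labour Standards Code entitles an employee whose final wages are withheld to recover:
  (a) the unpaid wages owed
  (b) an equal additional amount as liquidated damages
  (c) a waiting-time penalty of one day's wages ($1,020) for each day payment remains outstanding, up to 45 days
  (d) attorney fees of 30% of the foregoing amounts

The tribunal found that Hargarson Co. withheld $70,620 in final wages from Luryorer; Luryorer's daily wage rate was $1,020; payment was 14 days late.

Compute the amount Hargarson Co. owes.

$202,176

Liquidated damages (equal amount): $70,620
Penalty days: min(14, 45) = 14
Waiting-time penalty: 14 × $1,020 = $14,280
Subtotal: $70,620 + $70,620 + $14,280 = $155,520
Attorney fees: 30% of $155,520 = $46,656
Total award: $155,520 + $46,656 = $202,176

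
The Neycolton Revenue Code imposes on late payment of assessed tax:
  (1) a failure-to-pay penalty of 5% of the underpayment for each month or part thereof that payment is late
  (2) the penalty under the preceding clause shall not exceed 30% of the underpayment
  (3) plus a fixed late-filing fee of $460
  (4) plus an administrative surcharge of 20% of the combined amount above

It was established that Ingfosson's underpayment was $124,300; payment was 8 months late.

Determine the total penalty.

$45,300

Accrued rate: 5% × 8 = 40%, capped at 30% → 30%
Failure-to-pay penalty: 30% of $124,300 = $37,290
Penalty before surcharge: $37,290 + $460 = $37,750
Administrative surcharge: 20% of $37,750 = $7,550
Total penalty: $37,750 + $7,550 = $45,300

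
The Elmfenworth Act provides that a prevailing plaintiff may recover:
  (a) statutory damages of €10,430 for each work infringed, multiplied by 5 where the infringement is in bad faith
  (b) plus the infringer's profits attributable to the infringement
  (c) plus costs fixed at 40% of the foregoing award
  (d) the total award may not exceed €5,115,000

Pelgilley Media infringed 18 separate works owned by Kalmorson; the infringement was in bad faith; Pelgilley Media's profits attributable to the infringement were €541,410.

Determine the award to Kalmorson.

Statutory damages: 18 × €10,430 = €187,740
Multiplied by 5: 5 × €187,740 = €938,700
Combined award: €938,700 + €541,410 = €1,480,110
Costs: 40% of €1,480,110 = €592,044
Award plus costs: €1,480,110 + €592,044 = €2,072,154
Cap at €5,115,000: €2,072,154 is within the cap, no reduction.

€2,072,154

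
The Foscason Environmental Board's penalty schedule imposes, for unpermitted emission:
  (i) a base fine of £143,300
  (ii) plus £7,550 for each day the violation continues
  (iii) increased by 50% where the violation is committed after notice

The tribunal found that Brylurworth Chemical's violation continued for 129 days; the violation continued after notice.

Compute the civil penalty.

Per-day component: 129 × £7,550 = £973,950
Base plus per-day: £143,300 + £973,950 = £1,117,250
Enhancement: 50% of £1,117,250 = £558,625
Enhanced fine: £1,117,250 + £558,625 = £1,675,875

£1,675,875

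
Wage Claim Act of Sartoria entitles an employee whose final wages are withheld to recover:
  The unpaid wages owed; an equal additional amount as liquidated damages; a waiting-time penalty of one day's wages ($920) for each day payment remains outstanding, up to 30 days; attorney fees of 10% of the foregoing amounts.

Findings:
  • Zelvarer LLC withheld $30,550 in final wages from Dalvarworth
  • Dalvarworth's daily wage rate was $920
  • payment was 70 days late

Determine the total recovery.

Total award: $97,570

Liquidated damages (equal amount): $30,550
Penalty days: min(70, 30) = 30
Waiting-time penalty: 30 × $920 = $27,600
Subtotal: $30,550 + $30,550 + $27,600 = $88,700
Attorney fees: 10% of $88,700 = $8,870
Total award: $88,700 + $8,870 = $97,570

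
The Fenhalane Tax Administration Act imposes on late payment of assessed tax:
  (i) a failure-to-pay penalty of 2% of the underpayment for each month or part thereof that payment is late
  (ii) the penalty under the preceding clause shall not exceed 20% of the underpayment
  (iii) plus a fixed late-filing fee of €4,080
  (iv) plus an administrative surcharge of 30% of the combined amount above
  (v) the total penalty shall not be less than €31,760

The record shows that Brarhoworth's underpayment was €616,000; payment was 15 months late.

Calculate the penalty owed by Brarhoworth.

Penalty: €165,464

Accrued rate: 2% × 15 = 30%, capped at 20% → 20%
Failure-to-pay penalty: 20% of €616,000 = €123,200
Penalty before surcharge: €123,200 + €4,080 = €127,280
Administrative surcharge: 30% of €127,280 = €38,184
Total penalty: €127,280 + €38,184 = €165,464
Minimum €31,760: €165,464 meets the minimum, no increase.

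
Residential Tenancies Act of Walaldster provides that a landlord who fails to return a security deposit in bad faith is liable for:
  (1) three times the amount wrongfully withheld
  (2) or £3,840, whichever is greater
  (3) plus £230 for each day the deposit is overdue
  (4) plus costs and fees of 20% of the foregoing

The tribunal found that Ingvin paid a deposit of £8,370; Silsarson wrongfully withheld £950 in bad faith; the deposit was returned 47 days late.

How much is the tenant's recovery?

£17,580

Trebled: 3 × £950 = £2,850
Minimum £3,840: £2,850 is below the minimum → £3,840
Late-return penalty: 47 × £230 = £10,810
Damages plus late penalty: £3,840 + £10,810 = £14,650
Costs and fees: 20% of £14,650 = £2,930
Total recovery: £14,650 + £2,930 = £17,580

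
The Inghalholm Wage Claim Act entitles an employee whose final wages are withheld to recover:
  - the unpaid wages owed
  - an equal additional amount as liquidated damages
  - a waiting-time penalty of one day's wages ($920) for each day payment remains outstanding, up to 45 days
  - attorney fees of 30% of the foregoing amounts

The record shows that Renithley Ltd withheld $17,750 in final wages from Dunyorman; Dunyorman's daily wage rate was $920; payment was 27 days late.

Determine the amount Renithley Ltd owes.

$78,442

Liquidated damages (equal amount): $17,750
Penalty days: min(27, 45) = 27
Waiting-time penalty: 27 × $920 = $24,840
Subtotal: $17,750 + $17,750 + $24,840 = $60,340
Attorney fees: 30% of $60,340 = $18,102
Total award: $60,340 + $18,102 = $78,442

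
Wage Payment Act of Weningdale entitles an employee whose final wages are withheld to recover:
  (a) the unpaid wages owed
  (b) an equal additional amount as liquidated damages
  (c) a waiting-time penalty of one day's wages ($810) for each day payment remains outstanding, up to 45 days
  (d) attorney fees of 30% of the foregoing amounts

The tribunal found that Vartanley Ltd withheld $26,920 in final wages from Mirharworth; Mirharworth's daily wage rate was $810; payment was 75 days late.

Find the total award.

Total award: $117,377

Liquidated damages (equal amount): $26,920
Penalty days: min(75, 45) = 45
Waiting-time penalty: 45 × $810 = $36,450
Subtotal: $26,920 + $26,920 + $36,450 = $90,290
Attorney fees: 30% of $90,290 = $27,087
Total award: $90,290 + $27,087 = $117,377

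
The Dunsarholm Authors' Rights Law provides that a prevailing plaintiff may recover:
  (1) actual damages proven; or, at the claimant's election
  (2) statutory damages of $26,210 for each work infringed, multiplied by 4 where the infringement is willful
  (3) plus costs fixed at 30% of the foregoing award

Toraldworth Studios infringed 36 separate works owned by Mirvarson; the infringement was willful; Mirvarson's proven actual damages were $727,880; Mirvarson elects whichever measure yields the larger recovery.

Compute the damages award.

Statutory damages: 36 × $26,210 = $943,560
Multiplied by 4: 4 × $943,560 = $3,774,240
Greater of actual damages ($727,880) or enhanced statutory damages ($3,774,240): $3,774,240
Costs: 30% of $3,774,240 = $1,132,272
Award plus costs: $3,774,240 + $1,132,272 = $4,906,512

$4,906,512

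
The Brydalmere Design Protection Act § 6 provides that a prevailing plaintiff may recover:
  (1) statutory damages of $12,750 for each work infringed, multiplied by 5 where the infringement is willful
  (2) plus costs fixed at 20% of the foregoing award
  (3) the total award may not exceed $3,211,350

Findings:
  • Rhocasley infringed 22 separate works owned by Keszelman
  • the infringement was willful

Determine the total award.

Statutory damages: 22 × $12,750 = $280,500
Multiplied by 5: 5 × $280,500 = $1,402,500
Costs: 20% of $1,402,500 = $280,500
Award plus costs: $1,402,500 + $280,500 = $1,683,000
Cap at $3,211,350: $1,683,000 is within the cap, no reduction.

$1,683,000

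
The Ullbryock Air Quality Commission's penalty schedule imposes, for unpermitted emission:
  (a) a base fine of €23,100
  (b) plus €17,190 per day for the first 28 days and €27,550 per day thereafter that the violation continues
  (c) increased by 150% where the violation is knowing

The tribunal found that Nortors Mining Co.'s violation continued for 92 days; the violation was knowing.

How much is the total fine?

First 28 days: 28 × €17,190 = €481,320
Remaining days: (92 − 28) × €27,550 = €1,763,200
Per-day component: €481,320 + €1,763,200 = €2,244,520
Base plus per-day: €23,100 + €2,244,520 = €2,267,620
Enhancement: 150% of €2,267,620 = €3,401,430
Enhanced fine: €2,267,620 + €3,401,430 = €5,669,050

€5,669,050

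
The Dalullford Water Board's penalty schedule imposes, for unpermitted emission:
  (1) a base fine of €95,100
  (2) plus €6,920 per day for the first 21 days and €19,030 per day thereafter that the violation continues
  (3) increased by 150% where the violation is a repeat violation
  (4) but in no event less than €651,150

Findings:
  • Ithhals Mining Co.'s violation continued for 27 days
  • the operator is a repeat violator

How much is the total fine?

€886,500

First 21 days: 21 × €6,920 = €145,320
Remaining days: (27 − 21) × €19,030 = €114,180
Per-day component: €145,320 + €114,180 = €259,500
Base plus per-day: €95,100 + €259,500 = €354,600
Enhancement: 150% of €354,600 = €531,900
Enhanced fine: €354,600 + €531,900 = €886,500
Minimum €651,150: €886,500 meets the minimum, no increase.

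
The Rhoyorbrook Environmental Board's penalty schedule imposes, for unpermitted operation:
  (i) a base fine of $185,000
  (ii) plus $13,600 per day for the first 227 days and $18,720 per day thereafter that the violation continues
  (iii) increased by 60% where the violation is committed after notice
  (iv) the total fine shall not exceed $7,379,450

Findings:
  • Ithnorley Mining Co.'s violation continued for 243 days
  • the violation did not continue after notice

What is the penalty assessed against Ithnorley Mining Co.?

$3,571,720

First 227 days: 227 × $13,600 = $3,087,200
Remaining days: (243 − 227) × $18,720 = $299,520
Per-day component: $3,087,200 + $299,520 = $3,386,720
Base plus per-day: $185,000 + $3,386,720 = $3,571,720
The violation did not continue after notice: no 60% increase.
Cap at $7,379,450: $3,571,720 is within the cap, no reduction.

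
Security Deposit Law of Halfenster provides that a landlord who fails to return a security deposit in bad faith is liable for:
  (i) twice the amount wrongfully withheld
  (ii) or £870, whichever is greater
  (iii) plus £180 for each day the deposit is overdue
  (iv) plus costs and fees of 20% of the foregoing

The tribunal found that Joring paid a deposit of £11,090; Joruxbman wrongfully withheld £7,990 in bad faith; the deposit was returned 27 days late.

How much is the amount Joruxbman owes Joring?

Recovery: £25,008

Doubled: 2 × £7,990 = £15,980
Minimum £870: £15,980 meets the minimum, no increase.
Late-return penalty: 27 × £180 = £4,860
Damages plus late penalty: £15,980 + £4,860 = £20,840
Costs and fees: 20% of £20,840 = £4,168
Total recovery: £20,840 + £4,168 = £25,008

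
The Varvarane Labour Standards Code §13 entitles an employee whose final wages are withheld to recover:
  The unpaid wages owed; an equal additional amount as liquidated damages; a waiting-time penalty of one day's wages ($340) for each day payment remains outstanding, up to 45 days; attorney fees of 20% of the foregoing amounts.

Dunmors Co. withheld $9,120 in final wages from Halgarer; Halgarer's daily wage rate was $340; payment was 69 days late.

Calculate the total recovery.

Liquidated damages (equal amount): $9,120
Penalty days: min(69, 45) = 45
Waiting-time penalty: 45 × $340 = $15,300
Subtotal: $9,120 + $9,120 + $15,300 = $33,540
Attorney fees: 20% of $33,540 = $6,708
Total award: $33,540 + $6,708 = $40,248

Total award: $40,248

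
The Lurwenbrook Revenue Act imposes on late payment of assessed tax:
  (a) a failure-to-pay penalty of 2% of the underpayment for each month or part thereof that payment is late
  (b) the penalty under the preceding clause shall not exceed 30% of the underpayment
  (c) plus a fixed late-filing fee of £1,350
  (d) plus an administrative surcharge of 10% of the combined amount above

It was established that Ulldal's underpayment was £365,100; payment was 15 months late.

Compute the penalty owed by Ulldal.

£121,968

Accrued rate: 2% × 15 = 30%, capped at 30% → 30%
Failure-to-pay penalty: 30% of £365,100 = £109,530
Penalty before surcharge: £109,530 + £1,350 = £110,880
Administrative surcharge: 10% of £110,880 = £11,088
Total penalty: £110,880 + £11,088 = £121,968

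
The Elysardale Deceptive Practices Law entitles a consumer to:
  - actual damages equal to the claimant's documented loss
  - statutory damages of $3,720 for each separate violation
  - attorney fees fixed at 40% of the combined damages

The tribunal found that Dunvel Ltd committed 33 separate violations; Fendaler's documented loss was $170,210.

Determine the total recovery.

$410,158

Statutory damages: 33 × $3,720 = $122,760
Combined damages: $170,210 + $122,760 = $292,970
Attorney fees: 40% of $292,970 = $117,188
Total recovery: $292,970 + $117,188 = $410,158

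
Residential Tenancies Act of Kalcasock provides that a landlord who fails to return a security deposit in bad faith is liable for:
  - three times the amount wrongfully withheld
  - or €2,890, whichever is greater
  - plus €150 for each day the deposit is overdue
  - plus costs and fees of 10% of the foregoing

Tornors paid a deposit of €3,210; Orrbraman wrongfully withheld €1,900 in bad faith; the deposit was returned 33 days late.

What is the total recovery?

Recovery: €11,715

Trebled: 3 × €1,900 = €5,700
Minimum €2,890: €5,700 meets the minimum, no increase.
Late-return penalty: 33 × €150 = €4,950
Damages plus late penalty: €5,700 + €4,950 = €10,650
Costs and fees: 10% of €10,650 = €1,065
Total recovery: €10,650 + €1,065 = €11,715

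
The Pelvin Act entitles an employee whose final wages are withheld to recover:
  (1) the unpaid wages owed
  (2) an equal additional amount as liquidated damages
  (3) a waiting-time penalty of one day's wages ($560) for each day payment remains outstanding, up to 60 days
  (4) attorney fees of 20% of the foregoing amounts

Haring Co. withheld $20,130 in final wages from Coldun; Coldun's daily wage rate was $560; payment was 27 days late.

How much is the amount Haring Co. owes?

$66,456

Liquidated damages (equal amount): $20,130
Penalty days: min(27, 60) = 27
Waiting-time penalty: 27 × $560 = $15,120
Subtotal: $20,130 + $20,130 + $15,120 = $55,380
Attorney fees: 20% of $55,380 = $11,076
Total award: $55,380 + $11,076 = $66,456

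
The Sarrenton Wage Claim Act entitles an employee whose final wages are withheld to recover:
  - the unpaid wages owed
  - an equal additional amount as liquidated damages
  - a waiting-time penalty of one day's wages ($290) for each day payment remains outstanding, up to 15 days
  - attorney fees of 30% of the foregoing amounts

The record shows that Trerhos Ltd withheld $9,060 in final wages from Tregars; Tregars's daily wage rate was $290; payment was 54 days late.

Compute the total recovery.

$29,211

Liquidated damages (equal amount): $9,060
Penalty days: min(54, 15) = 15
Waiting-time penalty: 15 × $290 = $4,350
Subtotal: $9,060 + $9,060 + $4,350 = $22,470
Attorney fees: 30% of $22,470 = $6,741
Total award: $22,470 + $6,741 = $29,211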